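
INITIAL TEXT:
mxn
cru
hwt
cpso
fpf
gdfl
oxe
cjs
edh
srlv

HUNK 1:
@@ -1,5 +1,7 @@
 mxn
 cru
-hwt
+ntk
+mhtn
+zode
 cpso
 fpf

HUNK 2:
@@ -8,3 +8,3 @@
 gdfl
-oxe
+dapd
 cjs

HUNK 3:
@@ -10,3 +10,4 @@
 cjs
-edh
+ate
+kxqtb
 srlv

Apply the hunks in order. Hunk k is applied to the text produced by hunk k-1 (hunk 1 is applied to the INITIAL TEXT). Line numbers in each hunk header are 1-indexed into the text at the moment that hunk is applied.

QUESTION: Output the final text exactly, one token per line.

Hunk 1: at line 1 remove [hwt] add [ntk,mhtn,zode] -> 12 lines: mxn cru ntk mhtn zode cpso fpf gdfl oxe cjs edh srlv
Hunk 2: at line 8 remove [oxe] add [dapd] -> 12 lines: mxn cru ntk mhtn zode cpso fpf gdfl dapd cjs edh srlv
Hunk 3: at line 10 remove [edh] add [ate,kxqtb] -> 13 lines: mxn cru ntk mhtn zode cpso fpf gdfl dapd cjs ate kxqtb srlv

Answer: mxn
cru
ntk
mhtn
zode
cpso
fpf
gdfl
dapd
cjs
ate
kxqtb
srlv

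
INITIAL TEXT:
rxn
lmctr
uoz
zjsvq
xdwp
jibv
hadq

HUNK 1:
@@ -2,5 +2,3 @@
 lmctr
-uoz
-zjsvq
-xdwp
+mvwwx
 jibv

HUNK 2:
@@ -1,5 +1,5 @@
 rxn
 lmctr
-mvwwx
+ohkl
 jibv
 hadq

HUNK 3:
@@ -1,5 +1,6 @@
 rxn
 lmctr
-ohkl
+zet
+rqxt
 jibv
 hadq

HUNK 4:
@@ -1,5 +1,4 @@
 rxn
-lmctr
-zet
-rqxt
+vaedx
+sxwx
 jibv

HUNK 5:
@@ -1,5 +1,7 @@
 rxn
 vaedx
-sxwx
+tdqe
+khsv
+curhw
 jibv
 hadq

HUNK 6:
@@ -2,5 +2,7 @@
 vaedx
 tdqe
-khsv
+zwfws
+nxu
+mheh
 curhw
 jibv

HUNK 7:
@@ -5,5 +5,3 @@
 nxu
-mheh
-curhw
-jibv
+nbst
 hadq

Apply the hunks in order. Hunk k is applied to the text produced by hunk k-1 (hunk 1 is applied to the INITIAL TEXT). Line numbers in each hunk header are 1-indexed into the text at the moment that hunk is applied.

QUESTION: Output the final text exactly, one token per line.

Hunk 1: at line 2 remove [uoz,zjsvq,xdwp] add [mvwwx] -> 5 lines: rxn lmctr mvwwx jibv hadq
Hunk 2: at line 1 remove [mvwwx] add [ohkl] -> 5 lines: rxn lmctr ohkl jibv hadq
Hunk 3: at line 1 remove [ohkl] add [zet,rqxt] -> 6 lines: rxn lmctr zet rqxt jibv hadq
Hunk 4: at line 1 remove [lmctr,zet,rqxt] add [vaedx,sxwx] -> 5 lines: rxn vaedx sxwx jibv hadq
Hunk 5: at line 1 remove [sxwx] add [tdqe,khsv,curhw] -> 7 lines: rxn vaedx tdqe khsv curhw jibv hadq
Hunk 6: at line 2 remove [khsv] add [zwfws,nxu,mheh] -> 9 lines: rxn vaedx tdqe zwfws nxu mheh curhw jibv hadq
Hunk 7: at line 5 remove [mheh,curhw,jibv] add [nbst] -> 7 lines: rxn vaedx tdqe zwfws nxu nbst hadq

Answer: rxn
vaedx
tdqe
zwfws
nxu
nbst
hadq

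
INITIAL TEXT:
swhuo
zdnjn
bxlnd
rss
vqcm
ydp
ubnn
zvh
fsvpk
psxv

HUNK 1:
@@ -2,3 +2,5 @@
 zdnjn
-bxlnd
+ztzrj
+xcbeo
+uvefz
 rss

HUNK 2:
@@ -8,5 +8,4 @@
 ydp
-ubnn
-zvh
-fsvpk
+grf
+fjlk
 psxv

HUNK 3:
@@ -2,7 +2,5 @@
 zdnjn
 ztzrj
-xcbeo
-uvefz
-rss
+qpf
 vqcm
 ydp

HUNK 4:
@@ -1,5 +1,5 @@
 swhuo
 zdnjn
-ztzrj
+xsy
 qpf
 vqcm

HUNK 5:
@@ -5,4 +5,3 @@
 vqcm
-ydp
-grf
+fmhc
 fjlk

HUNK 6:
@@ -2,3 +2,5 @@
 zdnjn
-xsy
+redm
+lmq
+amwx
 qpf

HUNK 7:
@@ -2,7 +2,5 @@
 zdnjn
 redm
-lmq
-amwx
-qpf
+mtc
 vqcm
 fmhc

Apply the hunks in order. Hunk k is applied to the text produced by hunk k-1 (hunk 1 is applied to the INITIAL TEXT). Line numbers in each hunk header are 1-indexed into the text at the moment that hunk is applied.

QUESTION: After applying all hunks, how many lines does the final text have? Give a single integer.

Answer: 8

Derivation:
Hunk 1: at line 2 remove [bxlnd] add [ztzrj,xcbeo,uvefz] -> 12 lines: swhuo zdnjn ztzrj xcbeo uvefz rss vqcm ydp ubnn zvh fsvpk psxv
Hunk 2: at line 8 remove [ubnn,zvh,fsvpk] add [grf,fjlk] -> 11 lines: swhuo zdnjn ztzrj xcbeo uvefz rss vqcm ydp grf fjlk psxv
Hunk 3: at line 2 remove [xcbeo,uvefz,rss] add [qpf] -> 9 lines: swhuo zdnjn ztzrj qpf vqcm ydp grf fjlk psxv
Hunk 4: at line 1 remove [ztzrj] add [xsy] -> 9 lines: swhuo zdnjn xsy qpf vqcm ydp grf fjlk psxv
Hunk 5: at line 5 remove [ydp,grf] add [fmhc] -> 8 lines: swhuo zdnjn xsy qpf vqcm fmhc fjlk psxv
Hunk 6: at line 2 remove [xsy] add [redm,lmq,amwx] -> 10 lines: swhuo zdnjn redm lmq amwx qpf vqcm fmhc fjlk psxv
Hunk 7: at line 2 remove [lmq,amwx,qpf] add [mtc] -> 8 lines: swhuo zdnjn redm mtc vqcm fmhc fjlk psxv
Final line count: 8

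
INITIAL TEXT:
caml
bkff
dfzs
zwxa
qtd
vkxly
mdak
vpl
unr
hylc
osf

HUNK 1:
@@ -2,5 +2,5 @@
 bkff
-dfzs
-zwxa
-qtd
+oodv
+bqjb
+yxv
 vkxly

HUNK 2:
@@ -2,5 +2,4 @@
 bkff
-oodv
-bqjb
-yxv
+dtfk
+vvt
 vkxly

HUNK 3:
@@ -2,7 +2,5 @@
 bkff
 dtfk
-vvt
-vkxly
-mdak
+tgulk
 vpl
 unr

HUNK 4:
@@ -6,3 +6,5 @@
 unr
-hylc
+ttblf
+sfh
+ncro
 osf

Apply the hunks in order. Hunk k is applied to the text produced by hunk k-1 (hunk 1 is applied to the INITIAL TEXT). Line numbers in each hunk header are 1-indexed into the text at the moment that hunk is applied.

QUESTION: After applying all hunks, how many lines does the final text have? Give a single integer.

Hunk 1: at line 2 remove [dfzs,zwxa,qtd] add [oodv,bqjb,yxv] -> 11 lines: caml bkff oodv bqjb yxv vkxly mdak vpl unr hylc osf
Hunk 2: at line 2 remove [oodv,bqjb,yxv] add [dtfk,vvt] -> 10 lines: caml bkff dtfk vvt vkxly mdak vpl unr hylc osf
Hunk 3: at line 2 remove [vvt,vkxly,mdak] add [tgulk] -> 8 lines: caml bkff dtfk tgulk vpl unr hylc osf
Hunk 4: at line 6 remove [hylc] add [ttblf,sfh,ncro] -> 10 lines: caml bkff dtfk tgulk vpl unr ttblf sfh ncro osf
Final line count: 10

Answer: 10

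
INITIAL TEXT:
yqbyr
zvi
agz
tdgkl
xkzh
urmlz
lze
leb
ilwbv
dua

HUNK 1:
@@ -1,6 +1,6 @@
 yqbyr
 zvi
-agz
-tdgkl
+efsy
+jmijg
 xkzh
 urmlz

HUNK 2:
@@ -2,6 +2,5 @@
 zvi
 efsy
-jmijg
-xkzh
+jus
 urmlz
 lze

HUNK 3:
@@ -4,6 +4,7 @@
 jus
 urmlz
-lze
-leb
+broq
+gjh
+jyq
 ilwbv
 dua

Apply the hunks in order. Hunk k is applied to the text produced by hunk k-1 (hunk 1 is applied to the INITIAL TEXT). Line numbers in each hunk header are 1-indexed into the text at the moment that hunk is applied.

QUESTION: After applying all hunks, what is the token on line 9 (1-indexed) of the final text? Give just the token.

Hunk 1: at line 1 remove [agz,tdgkl] add [efsy,jmijg] -> 10 lines: yqbyr zvi efsy jmijg xkzh urmlz lze leb ilwbv dua
Hunk 2: at line 2 remove [jmijg,xkzh] add [jus] -> 9 lines: yqbyr zvi efsy jus urmlz lze leb ilwbv dua
Hunk 3: at line 4 remove [lze,leb] add [broq,gjh,jyq] -> 10 lines: yqbyr zvi efsy jus urmlz broq gjh jyq ilwbv dua
Final line 9: ilwbv

Answer: ilwbv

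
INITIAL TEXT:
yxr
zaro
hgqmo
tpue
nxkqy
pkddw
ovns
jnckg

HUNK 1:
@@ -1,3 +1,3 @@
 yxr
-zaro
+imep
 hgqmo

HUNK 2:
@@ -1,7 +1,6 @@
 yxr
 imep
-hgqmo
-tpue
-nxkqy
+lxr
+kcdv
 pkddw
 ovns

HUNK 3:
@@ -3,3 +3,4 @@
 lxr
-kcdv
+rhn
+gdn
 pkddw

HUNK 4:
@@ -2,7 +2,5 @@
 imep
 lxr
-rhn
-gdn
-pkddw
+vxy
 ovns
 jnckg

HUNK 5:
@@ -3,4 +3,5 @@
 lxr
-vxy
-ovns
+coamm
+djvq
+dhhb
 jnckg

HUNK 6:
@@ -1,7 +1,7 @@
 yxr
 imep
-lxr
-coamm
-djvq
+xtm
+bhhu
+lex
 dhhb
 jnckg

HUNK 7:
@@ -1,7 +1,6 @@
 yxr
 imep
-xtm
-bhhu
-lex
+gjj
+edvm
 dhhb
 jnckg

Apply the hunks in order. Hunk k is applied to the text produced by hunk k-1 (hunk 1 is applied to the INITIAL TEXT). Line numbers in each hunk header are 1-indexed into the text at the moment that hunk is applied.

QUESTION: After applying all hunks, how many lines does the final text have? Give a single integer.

Answer: 6

Derivation:
Hunk 1: at line 1 remove [zaro] add [imep] -> 8 lines: yxr imep hgqmo tpue nxkqy pkddw ovns jnckg
Hunk 2: at line 1 remove [hgqmo,tpue,nxkqy] add [lxr,kcdv] -> 7 lines: yxr imep lxr kcdv pkddw ovns jnckg
Hunk 3: at line 3 remove [kcdv] add [rhn,gdn] -> 8 lines: yxr imep lxr rhn gdn pkddw ovns jnckg
Hunk 4: at line 2 remove [rhn,gdn,pkddw] add [vxy] -> 6 lines: yxr imep lxr vxy ovns jnckg
Hunk 5: at line 3 remove [vxy,ovns] add [coamm,djvq,dhhb] -> 7 lines: yxr imep lxr coamm djvq dhhb jnckg
Hunk 6: at line 1 remove [lxr,coamm,djvq] add [xtm,bhhu,lex] -> 7 lines: yxr imep xtm bhhu lex dhhb jnckg
Hunk 7: at line 1 remove [xtm,bhhu,lex] add [gjj,edvm] -> 6 lines: yxr imep gjj edvm dhhb jnckg
Final line count: 6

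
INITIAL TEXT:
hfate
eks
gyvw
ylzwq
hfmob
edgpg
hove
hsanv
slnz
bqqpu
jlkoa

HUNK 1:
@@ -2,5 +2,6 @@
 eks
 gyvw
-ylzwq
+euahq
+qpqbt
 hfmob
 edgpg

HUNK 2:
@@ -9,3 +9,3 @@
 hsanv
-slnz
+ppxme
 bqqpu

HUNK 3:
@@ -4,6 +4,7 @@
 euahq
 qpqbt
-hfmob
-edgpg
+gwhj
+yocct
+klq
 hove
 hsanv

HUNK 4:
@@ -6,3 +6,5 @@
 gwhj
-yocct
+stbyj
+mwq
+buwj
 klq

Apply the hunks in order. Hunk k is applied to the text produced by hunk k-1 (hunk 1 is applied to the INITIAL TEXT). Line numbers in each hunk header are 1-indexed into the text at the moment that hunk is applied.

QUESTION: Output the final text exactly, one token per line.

Hunk 1: at line 2 remove [ylzwq] add [euahq,qpqbt] -> 12 lines: hfate eks gyvw euahq qpqbt hfmob edgpg hove hsanv slnz bqqpu jlkoa
Hunk 2: at line 9 remove [slnz] add [ppxme] -> 12 lines: hfate eks gyvw euahq qpqbt hfmob edgpg hove hsanv ppxme bqqpu jlkoa
Hunk 3: at line 4 remove [hfmob,edgpg] add [gwhj,yocct,klq] -> 13 lines: hfate eks gyvw euahq qpqbt gwhj yocct klq hove hsanv ppxme bqqpu jlkoa
Hunk 4: at line 6 remove [yocct] add [stbyj,mwq,buwj] -> 15 lines: hfate eks gyvw euahq qpqbt gwhj stbyj mwq buwj klq hove hsanv ppxme bqqpu jlkoa

Answer: hfate
eks
gyvw
euahq
qpqbt
gwhj
stbyj
mwq
buwj
klq
hove
hsanv
ppxme
bqqpu
jlkoa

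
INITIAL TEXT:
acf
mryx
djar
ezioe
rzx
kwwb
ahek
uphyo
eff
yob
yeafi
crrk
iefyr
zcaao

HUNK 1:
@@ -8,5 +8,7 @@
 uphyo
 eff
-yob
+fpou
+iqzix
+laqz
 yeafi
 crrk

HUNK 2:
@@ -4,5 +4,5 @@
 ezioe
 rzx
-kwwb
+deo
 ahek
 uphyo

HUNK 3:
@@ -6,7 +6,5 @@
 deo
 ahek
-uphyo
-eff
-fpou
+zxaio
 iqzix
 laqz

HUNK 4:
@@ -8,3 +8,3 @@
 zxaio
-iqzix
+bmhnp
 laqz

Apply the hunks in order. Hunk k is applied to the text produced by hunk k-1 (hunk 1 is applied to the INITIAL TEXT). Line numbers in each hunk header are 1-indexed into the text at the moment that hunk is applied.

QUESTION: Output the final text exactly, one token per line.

Hunk 1: at line 8 remove [yob] add [fpou,iqzix,laqz] -> 16 lines: acf mryx djar ezioe rzx kwwb ahek uphyo eff fpou iqzix laqz yeafi crrk iefyr zcaao
Hunk 2: at line 4 remove [kwwb] add [deo] -> 16 lines: acf mryx djar ezioe rzx deo ahek uphyo eff fpou iqzix laqz yeafi crrk iefyr zcaao
Hunk 3: at line 6 remove [uphyo,eff,fpou] add [zxaio] -> 14 lines: acf mryx djar ezioe rzx deo ahek zxaio iqzix laqz yeafi crrk iefyr zcaao
Hunk 4: at line 8 remove [iqzix] add [bmhnp] -> 14 lines: acf mryx djar ezioe rzx deo ahek zxaio bmhnp laqz yeafi crrk iefyr zcaao

Answer: acf
mryx
djar
ezioe
rzx
deo
ahek
zxaio
bmhnp
laqz
yeafi
crrk
iefyr
zcaao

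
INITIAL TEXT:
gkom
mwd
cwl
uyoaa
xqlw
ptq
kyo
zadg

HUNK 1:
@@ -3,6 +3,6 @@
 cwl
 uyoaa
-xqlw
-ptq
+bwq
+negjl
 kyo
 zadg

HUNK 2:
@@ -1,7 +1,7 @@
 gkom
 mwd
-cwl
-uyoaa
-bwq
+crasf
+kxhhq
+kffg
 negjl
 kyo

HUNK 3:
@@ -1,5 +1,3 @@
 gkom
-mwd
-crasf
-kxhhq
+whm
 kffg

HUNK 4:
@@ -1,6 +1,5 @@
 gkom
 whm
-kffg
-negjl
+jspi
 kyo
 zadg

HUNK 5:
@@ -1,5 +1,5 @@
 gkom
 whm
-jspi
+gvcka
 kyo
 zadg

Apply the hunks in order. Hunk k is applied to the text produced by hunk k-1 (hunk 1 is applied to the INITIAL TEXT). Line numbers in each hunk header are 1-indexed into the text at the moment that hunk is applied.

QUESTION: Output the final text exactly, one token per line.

Answer: gkom
whm
gvcka
kyo
zadg

Derivation:
Hunk 1: at line 3 remove [xqlw,ptq] add [bwq,negjl] -> 8 lines: gkom mwd cwl uyoaa bwq negjl kyo zadg
Hunk 2: at line 1 remove [cwl,uyoaa,bwq] add [crasf,kxhhq,kffg] -> 8 lines: gkom mwd crasf kxhhq kffg negjl kyo zadg
Hunk 3: at line 1 remove [mwd,crasf,kxhhq] add [whm] -> 6 lines: gkom whm kffg negjl kyo zadg
Hunk 4: at line 1 remove [kffg,negjl] add [jspi] -> 5 lines: gkom whm jspi kyo zadg
Hunk 5: at line 1 remove [jspi] add [gvcka] -> 5 lines: gkom whm gvcka kyo zadg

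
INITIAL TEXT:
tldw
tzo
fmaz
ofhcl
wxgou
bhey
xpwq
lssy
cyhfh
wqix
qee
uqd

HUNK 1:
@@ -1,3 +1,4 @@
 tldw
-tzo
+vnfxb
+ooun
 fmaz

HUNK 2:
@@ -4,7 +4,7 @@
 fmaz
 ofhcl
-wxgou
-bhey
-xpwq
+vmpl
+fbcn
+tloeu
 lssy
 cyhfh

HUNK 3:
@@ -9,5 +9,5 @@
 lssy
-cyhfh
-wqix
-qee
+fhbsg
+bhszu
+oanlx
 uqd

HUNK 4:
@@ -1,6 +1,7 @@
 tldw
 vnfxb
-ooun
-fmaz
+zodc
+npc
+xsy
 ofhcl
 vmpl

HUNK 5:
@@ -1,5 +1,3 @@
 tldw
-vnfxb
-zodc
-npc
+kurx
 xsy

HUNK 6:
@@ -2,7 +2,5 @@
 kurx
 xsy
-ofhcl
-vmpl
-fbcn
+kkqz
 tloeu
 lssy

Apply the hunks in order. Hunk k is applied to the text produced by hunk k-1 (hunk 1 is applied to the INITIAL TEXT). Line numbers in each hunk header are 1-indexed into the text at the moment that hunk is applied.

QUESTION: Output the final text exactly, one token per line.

Answer: tldw
kurx
xsy
kkqz
tloeu
lssy
fhbsg
bhszu
oanlx
uqd

Derivation:
Hunk 1: at line 1 remove [tzo] add [vnfxb,ooun] -> 13 lines: tldw vnfxb ooun fmaz ofhcl wxgou bhey xpwq lssy cyhfh wqix qee uqd
Hunk 2: at line 4 remove [wxgou,bhey,xpwq] add [vmpl,fbcn,tloeu] -> 13 lines: tldw vnfxb ooun fmaz ofhcl vmpl fbcn tloeu lssy cyhfh wqix qee uqd
Hunk 3: at line 9 remove [cyhfh,wqix,qee] add [fhbsg,bhszu,oanlx] -> 13 lines: tldw vnfxb ooun fmaz ofhcl vmpl fbcn tloeu lssy fhbsg bhszu oanlx uqd
Hunk 4: at line 1 remove [ooun,fmaz] add [zodc,npc,xsy] -> 14 lines: tldw vnfxb zodc npc xsy ofhcl vmpl fbcn tloeu lssy fhbsg bhszu oanlx uqd
Hunk 5: at line 1 remove [vnfxb,zodc,npc] add [kurx] -> 12 lines: tldw kurx xsy ofhcl vmpl fbcn tloeu lssy fhbsg bhszu oanlx uqd
Hunk 6: at line 2 remove [ofhcl,vmpl,fbcn] add [kkqz] -> 10 lines: tldw kurx xsy kkqz tloeu lssy fhbsg bhszu oanlx uqd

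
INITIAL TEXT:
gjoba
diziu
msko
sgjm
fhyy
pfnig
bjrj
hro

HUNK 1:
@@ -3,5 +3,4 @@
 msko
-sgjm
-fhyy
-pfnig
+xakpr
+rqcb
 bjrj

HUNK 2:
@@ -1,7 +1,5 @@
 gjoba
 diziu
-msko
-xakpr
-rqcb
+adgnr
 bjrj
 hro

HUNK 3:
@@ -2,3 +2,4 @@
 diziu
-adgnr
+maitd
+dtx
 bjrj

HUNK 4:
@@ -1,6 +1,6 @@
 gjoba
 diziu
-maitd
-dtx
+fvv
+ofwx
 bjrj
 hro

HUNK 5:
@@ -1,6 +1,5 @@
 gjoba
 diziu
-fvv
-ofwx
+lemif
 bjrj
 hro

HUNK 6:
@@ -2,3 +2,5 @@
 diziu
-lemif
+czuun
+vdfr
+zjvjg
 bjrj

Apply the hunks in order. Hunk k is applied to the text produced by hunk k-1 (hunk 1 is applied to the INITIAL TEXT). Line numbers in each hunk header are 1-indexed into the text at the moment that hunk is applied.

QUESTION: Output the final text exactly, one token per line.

Hunk 1: at line 3 remove [sgjm,fhyy,pfnig] add [xakpr,rqcb] -> 7 lines: gjoba diziu msko xakpr rqcb bjrj hro
Hunk 2: at line 1 remove [msko,xakpr,rqcb] add [adgnr] -> 5 lines: gjoba diziu adgnr bjrj hro
Hunk 3: at line 2 remove [adgnr] add [maitd,dtx] -> 6 lines: gjoba diziu maitd dtx bjrj hro
Hunk 4: at line 1 remove [maitd,dtx] add [fvv,ofwx] -> 6 lines: gjoba diziu fvv ofwx bjrj hro
Hunk 5: at line 1 remove [fvv,ofwx] add [lemif] -> 5 lines: gjoba diziu lemif bjrj hro
Hunk 6: at line 2 remove [lemif] add [czuun,vdfr,zjvjg] -> 7 lines: gjoba diziu czuun vdfr zjvjg bjrj hro

Answer: gjoba
diziu
czuun
vdfr
zjvjg
bjrj
hro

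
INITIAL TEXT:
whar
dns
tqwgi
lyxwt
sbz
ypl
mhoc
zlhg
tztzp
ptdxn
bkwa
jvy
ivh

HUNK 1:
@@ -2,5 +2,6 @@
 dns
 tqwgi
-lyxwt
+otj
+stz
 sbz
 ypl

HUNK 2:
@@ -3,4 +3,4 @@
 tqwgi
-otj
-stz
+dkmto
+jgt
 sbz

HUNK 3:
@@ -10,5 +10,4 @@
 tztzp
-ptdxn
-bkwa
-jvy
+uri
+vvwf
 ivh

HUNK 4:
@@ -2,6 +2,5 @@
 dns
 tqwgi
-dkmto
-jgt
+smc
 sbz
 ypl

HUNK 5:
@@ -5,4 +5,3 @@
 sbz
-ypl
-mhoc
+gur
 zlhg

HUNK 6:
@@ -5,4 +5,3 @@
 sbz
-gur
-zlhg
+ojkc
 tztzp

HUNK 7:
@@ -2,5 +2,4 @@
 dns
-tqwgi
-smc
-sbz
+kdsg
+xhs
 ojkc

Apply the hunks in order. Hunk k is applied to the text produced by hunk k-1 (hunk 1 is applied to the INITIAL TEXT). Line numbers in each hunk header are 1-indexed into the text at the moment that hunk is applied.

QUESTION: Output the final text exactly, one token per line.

Hunk 1: at line 2 remove [lyxwt] add [otj,stz] -> 14 lines: whar dns tqwgi otj stz sbz ypl mhoc zlhg tztzp ptdxn bkwa jvy ivh
Hunk 2: at line 3 remove [otj,stz] add [dkmto,jgt] -> 14 lines: whar dns tqwgi dkmto jgt sbz ypl mhoc zlhg tztzp ptdxn bkwa jvy ivh
Hunk 3: at line 10 remove [ptdxn,bkwa,jvy] add [uri,vvwf] -> 13 lines: whar dns tqwgi dkmto jgt sbz ypl mhoc zlhg tztzp uri vvwf ivh
Hunk 4: at line 2 remove [dkmto,jgt] add [smc] -> 12 lines: whar dns tqwgi smc sbz ypl mhoc zlhg tztzp uri vvwf ivh
Hunk 5: at line 5 remove [ypl,mhoc] add [gur] -> 11 lines: whar dns tqwgi smc sbz gur zlhg tztzp uri vvwf ivh
Hunk 6: at line 5 remove [gur,zlhg] add [ojkc] -> 10 lines: whar dns tqwgi smc sbz ojkc tztzp uri vvwf ivh
Hunk 7: at line 2 remove [tqwgi,smc,sbz] add [kdsg,xhs] -> 9 lines: whar dns kdsg xhs ojkc tztzp uri vvwf ivh

Answer: whar
dns
kdsg
xhs
ojkc
tztzp
uri
vvwf
ivh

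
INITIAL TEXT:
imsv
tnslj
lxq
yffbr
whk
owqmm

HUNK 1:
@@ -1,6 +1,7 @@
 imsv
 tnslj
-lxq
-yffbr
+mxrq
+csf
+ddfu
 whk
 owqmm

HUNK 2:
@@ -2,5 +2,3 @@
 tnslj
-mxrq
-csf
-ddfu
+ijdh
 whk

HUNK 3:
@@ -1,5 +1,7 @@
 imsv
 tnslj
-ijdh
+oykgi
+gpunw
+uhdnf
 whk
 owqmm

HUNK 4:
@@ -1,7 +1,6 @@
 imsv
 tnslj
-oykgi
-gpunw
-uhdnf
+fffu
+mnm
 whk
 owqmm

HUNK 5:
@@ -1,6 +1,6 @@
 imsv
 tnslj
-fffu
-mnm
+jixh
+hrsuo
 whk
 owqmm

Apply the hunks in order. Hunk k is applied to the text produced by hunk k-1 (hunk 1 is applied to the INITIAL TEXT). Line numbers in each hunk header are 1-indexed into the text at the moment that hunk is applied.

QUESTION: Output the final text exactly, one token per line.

Answer: imsv
tnslj
jixh
hrsuo
whk
owqmm

Derivation:
Hunk 1: at line 1 remove [lxq,yffbr] add [mxrq,csf,ddfu] -> 7 lines: imsv tnslj mxrq csf ddfu whk owqmm
Hunk 2: at line 2 remove [mxrq,csf,ddfu] add [ijdh] -> 5 lines: imsv tnslj ijdh whk owqmm
Hunk 3: at line 1 remove [ijdh] add [oykgi,gpunw,uhdnf] -> 7 lines: imsv tnslj oykgi gpunw uhdnf whk owqmm
Hunk 4: at line 1 remove [oykgi,gpunw,uhdnf] add [fffu,mnm] -> 6 lines: imsv tnslj fffu mnm whk owqmm
Hunk 5: at line 1 remove [fffu,mnm] add [jixh,hrsuo] -> 6 lines: imsv tnslj jixh hrsuo whk owqmm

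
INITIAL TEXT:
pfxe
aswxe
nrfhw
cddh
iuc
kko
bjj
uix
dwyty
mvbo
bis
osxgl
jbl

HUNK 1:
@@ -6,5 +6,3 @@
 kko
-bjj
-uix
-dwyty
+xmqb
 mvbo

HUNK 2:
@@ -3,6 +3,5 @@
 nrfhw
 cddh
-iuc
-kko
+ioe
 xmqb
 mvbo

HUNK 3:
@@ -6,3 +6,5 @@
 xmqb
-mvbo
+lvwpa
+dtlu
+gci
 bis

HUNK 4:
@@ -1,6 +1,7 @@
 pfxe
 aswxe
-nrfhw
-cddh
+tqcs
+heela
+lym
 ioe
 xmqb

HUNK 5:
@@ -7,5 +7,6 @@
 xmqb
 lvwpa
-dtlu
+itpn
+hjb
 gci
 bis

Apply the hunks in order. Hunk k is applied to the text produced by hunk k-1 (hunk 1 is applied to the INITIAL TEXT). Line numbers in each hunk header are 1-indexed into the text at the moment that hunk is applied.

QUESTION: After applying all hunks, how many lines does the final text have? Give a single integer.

Hunk 1: at line 6 remove [bjj,uix,dwyty] add [xmqb] -> 11 lines: pfxe aswxe nrfhw cddh iuc kko xmqb mvbo bis osxgl jbl
Hunk 2: at line 3 remove [iuc,kko] add [ioe] -> 10 lines: pfxe aswxe nrfhw cddh ioe xmqb mvbo bis osxgl jbl
Hunk 3: at line 6 remove [mvbo] add [lvwpa,dtlu,gci] -> 12 lines: pfxe aswxe nrfhw cddh ioe xmqb lvwpa dtlu gci bis osxgl jbl
Hunk 4: at line 1 remove [nrfhw,cddh] add [tqcs,heela,lym] -> 13 lines: pfxe aswxe tqcs heela lym ioe xmqb lvwpa dtlu gci bis osxgl jbl
Hunk 5: at line 7 remove [dtlu] add [itpn,hjb] -> 14 lines: pfxe aswxe tqcs heela lym ioe xmqb lvwpa itpn hjb gci bis osxgl jbl
Final line count: 14

Answer: 14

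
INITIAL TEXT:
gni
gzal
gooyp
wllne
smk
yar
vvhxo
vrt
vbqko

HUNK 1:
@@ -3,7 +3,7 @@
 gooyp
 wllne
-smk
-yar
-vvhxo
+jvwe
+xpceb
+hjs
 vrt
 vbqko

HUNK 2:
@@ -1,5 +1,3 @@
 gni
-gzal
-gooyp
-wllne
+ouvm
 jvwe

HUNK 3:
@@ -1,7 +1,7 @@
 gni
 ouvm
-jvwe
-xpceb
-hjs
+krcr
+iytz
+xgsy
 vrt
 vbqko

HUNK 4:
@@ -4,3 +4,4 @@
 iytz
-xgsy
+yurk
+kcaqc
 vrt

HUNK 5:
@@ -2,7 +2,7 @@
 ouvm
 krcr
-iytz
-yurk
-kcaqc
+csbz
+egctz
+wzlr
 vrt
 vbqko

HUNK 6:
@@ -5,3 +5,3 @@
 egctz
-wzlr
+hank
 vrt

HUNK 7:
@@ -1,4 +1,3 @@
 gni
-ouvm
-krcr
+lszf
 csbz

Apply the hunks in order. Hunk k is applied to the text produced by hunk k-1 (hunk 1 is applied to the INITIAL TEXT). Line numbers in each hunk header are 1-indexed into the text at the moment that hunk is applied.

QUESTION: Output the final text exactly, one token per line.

Answer: gni
lszf
csbz
egctz
hank
vrt
vbqko

Derivation:
Hunk 1: at line 3 remove [smk,yar,vvhxo] add [jvwe,xpceb,hjs] -> 9 lines: gni gzal gooyp wllne jvwe xpceb hjs vrt vbqko
Hunk 2: at line 1 remove [gzal,gooyp,wllne] add [ouvm] -> 7 lines: gni ouvm jvwe xpceb hjs vrt vbqko
Hunk 3: at line 1 remove [jvwe,xpceb,hjs] add [krcr,iytz,xgsy] -> 7 lines: gni ouvm krcr iytz xgsy vrt vbqko
Hunk 4: at line 4 remove [xgsy] add [yurk,kcaqc] -> 8 lines: gni ouvm krcr iytz yurk kcaqc vrt vbqko
Hunk 5: at line 2 remove [iytz,yurk,kcaqc] add [csbz,egctz,wzlr] -> 8 lines: gni ouvm krcr csbz egctz wzlr vrt vbqko
Hunk 6: at line 5 remove [wzlr] add [hank] -> 8 lines: gni ouvm krcr csbz egctz hank vrt vbqko
Hunk 7: at line 1 remove [ouvm,krcr] add [lszf] -> 7 lines: gni lszf csbz egctz hank vrt vbqko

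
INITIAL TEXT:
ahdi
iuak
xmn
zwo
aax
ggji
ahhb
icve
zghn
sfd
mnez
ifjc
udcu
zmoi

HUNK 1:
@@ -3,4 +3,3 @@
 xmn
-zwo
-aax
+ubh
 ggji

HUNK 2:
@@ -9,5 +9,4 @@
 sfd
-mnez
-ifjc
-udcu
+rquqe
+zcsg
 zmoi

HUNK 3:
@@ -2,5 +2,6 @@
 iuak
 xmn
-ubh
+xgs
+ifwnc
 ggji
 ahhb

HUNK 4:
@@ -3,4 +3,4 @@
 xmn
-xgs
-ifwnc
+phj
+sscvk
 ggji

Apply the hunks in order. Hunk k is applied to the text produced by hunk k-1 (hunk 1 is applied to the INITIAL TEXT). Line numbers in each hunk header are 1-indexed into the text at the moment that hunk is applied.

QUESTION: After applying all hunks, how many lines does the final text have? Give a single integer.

Answer: 13

Derivation:
Hunk 1: at line 3 remove [zwo,aax] add [ubh] -> 13 lines: ahdi iuak xmn ubh ggji ahhb icve zghn sfd mnez ifjc udcu zmoi
Hunk 2: at line 9 remove [mnez,ifjc,udcu] add [rquqe,zcsg] -> 12 lines: ahdi iuak xmn ubh ggji ahhb icve zghn sfd rquqe zcsg zmoi
Hunk 3: at line 2 remove [ubh] add [xgs,ifwnc] -> 13 lines: ahdi iuak xmn xgs ifwnc ggji ahhb icve zghn sfd rquqe zcsg zmoi
Hunk 4: at line 3 remove [xgs,ifwnc] add [phj,sscvk] -> 13 lines: ahdi iuak xmn phj sscvk ggji ahhb icve zghn sfd rquqe zcsg zmoi
Final line count: 13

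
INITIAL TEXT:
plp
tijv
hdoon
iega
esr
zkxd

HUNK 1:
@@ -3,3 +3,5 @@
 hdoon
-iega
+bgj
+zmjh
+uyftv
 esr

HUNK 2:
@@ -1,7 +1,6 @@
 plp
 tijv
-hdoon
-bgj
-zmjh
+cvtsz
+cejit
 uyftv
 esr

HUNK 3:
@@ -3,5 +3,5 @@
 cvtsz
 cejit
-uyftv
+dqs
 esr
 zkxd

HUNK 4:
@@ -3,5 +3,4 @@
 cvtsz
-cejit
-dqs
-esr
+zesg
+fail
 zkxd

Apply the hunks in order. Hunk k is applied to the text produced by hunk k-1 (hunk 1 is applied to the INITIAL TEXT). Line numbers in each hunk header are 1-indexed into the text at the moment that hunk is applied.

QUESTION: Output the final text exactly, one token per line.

Hunk 1: at line 3 remove [iega] add [bgj,zmjh,uyftv] -> 8 lines: plp tijv hdoon bgj zmjh uyftv esr zkxd
Hunk 2: at line 1 remove [hdoon,bgj,zmjh] add [cvtsz,cejit] -> 7 lines: plp tijv cvtsz cejit uyftv esr zkxd
Hunk 3: at line 3 remove [uyftv] add [dqs] -> 7 lines: plp tijv cvtsz cejit dqs esr zkxd
Hunk 4: at line 3 remove [cejit,dqs,esr] add [zesg,fail] -> 6 lines: plp tijv cvtsz zesg fail zkxd

Answer: plp
tijv
cvtsz
zesg
fail
zkxd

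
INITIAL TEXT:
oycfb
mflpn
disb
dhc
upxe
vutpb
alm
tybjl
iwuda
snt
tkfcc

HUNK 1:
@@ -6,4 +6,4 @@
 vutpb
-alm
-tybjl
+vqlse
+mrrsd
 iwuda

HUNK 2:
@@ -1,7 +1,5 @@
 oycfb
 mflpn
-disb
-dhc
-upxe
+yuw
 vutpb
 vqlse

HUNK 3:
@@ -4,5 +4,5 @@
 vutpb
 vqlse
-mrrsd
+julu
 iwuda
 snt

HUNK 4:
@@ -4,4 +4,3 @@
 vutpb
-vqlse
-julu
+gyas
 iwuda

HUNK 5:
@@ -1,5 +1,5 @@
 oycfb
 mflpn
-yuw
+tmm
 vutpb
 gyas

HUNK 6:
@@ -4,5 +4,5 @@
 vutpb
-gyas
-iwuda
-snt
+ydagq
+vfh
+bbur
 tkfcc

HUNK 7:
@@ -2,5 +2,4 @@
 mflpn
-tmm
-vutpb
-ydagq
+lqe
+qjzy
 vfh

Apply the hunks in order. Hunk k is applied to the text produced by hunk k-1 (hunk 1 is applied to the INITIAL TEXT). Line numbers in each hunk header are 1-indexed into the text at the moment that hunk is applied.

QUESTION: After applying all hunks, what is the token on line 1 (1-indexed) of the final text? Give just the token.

Hunk 1: at line 6 remove [alm,tybjl] add [vqlse,mrrsd] -> 11 lines: oycfb mflpn disb dhc upxe vutpb vqlse mrrsd iwuda snt tkfcc
Hunk 2: at line 1 remove [disb,dhc,upxe] add [yuw] -> 9 lines: oycfb mflpn yuw vutpb vqlse mrrsd iwuda snt tkfcc
Hunk 3: at line 4 remove [mrrsd] add [julu] -> 9 lines: oycfb mflpn yuw vutpb vqlse julu iwuda snt tkfcc
Hunk 4: at line 4 remove [vqlse,julu] add [gyas] -> 8 lines: oycfb mflpn yuw vutpb gyas iwuda snt tkfcc
Hunk 5: at line 1 remove [yuw] add [tmm] -> 8 lines: oycfb mflpn tmm vutpb gyas iwuda snt tkfcc
Hunk 6: at line 4 remove [gyas,iwuda,snt] add [ydagq,vfh,bbur] -> 8 lines: oycfb mflpn tmm vutpb ydagq vfh bbur tkfcc
Hunk 7: at line 2 remove [tmm,vutpb,ydagq] add [lqe,qjzy] -> 7 lines: oycfb mflpn lqe qjzy vfh bbur tkfcc
Final line 1: oycfb

Answer: oycfb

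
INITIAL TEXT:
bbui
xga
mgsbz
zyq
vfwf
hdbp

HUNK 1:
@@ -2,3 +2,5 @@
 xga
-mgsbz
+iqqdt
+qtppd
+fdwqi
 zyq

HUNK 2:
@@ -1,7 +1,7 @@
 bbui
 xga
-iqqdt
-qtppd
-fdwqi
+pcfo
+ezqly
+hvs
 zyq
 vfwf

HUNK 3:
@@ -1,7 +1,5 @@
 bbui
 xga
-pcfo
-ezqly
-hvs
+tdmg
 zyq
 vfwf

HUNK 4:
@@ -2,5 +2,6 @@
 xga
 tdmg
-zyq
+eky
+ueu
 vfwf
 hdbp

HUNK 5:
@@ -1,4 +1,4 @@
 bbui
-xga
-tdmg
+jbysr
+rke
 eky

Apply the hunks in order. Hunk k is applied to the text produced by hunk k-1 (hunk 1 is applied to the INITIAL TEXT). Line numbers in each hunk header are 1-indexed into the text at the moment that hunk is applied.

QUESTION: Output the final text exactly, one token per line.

Answer: bbui
jbysr
rke
eky
ueu
vfwf
hdbp

Derivation:
Hunk 1: at line 2 remove [mgsbz] add [iqqdt,qtppd,fdwqi] -> 8 lines: bbui xga iqqdt qtppd fdwqi zyq vfwf hdbp
Hunk 2: at line 1 remove [iqqdt,qtppd,fdwqi] add [pcfo,ezqly,hvs] -> 8 lines: bbui xga pcfo ezqly hvs zyq vfwf hdbp
Hunk 3: at line 1 remove [pcfo,ezqly,hvs] add [tdmg] -> 6 lines: bbui xga tdmg zyq vfwf hdbp
Hunk 4: at line 2 remove [zyq] add [eky,ueu] -> 7 lines: bbui xga tdmg eky ueu vfwf hdbp
Hunk 5: at line 1 remove [xga,tdmg] add [jbysr,rke] -> 7 lines: bbui jbysr rke eky ueu vfwf hdbp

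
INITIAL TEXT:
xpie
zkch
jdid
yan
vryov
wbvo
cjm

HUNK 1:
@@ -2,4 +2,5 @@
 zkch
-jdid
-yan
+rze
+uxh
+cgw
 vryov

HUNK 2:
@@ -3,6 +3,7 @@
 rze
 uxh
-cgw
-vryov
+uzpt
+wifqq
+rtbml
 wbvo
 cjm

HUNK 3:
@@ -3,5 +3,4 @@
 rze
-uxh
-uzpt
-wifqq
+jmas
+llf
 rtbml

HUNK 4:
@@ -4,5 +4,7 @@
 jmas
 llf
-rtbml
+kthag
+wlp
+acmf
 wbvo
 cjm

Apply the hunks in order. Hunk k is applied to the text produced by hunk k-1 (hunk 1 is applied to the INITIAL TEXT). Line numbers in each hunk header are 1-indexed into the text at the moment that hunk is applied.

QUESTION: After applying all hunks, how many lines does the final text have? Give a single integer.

Answer: 10

Derivation:
Hunk 1: at line 2 remove [jdid,yan] add [rze,uxh,cgw] -> 8 lines: xpie zkch rze uxh cgw vryov wbvo cjm
Hunk 2: at line 3 remove [cgw,vryov] add [uzpt,wifqq,rtbml] -> 9 lines: xpie zkch rze uxh uzpt wifqq rtbml wbvo cjm
Hunk 3: at line 3 remove [uxh,uzpt,wifqq] add [jmas,llf] -> 8 lines: xpie zkch rze jmas llf rtbml wbvo cjm
Hunk 4: at line 4 remove [rtbml] add [kthag,wlp,acmf] -> 10 lines: xpie zkch rze jmas llf kthag wlp acmf wbvo cjm
Final line count: 10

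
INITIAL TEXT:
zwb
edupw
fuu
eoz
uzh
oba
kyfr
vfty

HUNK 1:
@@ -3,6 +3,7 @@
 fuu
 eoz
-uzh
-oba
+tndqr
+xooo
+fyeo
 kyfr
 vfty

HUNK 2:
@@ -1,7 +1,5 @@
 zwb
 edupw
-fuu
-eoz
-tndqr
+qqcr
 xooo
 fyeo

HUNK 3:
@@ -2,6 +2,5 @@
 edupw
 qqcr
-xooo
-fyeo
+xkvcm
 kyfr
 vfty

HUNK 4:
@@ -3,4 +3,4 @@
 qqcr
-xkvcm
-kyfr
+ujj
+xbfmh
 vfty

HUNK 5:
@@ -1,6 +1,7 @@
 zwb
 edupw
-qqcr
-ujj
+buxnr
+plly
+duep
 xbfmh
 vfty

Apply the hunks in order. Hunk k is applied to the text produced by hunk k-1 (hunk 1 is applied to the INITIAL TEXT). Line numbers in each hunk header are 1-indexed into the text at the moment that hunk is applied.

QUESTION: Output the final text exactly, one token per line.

Hunk 1: at line 3 remove [uzh,oba] add [tndqr,xooo,fyeo] -> 9 lines: zwb edupw fuu eoz tndqr xooo fyeo kyfr vfty
Hunk 2: at line 1 remove [fuu,eoz,tndqr] add [qqcr] -> 7 lines: zwb edupw qqcr xooo fyeo kyfr vfty
Hunk 3: at line 2 remove [xooo,fyeo] add [xkvcm] -> 6 lines: zwb edupw qqcr xkvcm kyfr vfty
Hunk 4: at line 3 remove [xkvcm,kyfr] add [ujj,xbfmh] -> 6 lines: zwb edupw qqcr ujj xbfmh vfty
Hunk 5: at line 1 remove [qqcr,ujj] add [buxnr,plly,duep] -> 7 lines: zwb edupw buxnr plly duep xbfmh vfty

Answer: zwb
edupw
buxnr
plly
duep
xbfmh
vfty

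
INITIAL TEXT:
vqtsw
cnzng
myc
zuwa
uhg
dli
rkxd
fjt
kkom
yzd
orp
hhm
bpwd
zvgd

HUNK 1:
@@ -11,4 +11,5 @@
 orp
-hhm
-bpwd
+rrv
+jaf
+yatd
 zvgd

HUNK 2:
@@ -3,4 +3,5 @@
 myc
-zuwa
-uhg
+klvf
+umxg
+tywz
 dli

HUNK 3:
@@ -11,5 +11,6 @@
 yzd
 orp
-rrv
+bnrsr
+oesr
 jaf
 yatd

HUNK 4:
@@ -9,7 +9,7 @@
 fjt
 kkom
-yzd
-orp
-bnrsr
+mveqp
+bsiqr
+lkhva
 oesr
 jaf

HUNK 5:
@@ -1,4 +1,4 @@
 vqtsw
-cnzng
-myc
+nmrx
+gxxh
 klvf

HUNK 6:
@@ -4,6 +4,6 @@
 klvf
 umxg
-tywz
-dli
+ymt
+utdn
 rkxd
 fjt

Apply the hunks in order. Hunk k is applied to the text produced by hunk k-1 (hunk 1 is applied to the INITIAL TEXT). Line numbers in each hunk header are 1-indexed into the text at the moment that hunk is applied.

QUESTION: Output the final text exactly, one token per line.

Hunk 1: at line 11 remove [hhm,bpwd] add [rrv,jaf,yatd] -> 15 lines: vqtsw cnzng myc zuwa uhg dli rkxd fjt kkom yzd orp rrv jaf yatd zvgd
Hunk 2: at line 3 remove [zuwa,uhg] add [klvf,umxg,tywz] -> 16 lines: vqtsw cnzng myc klvf umxg tywz dli rkxd fjt kkom yzd orp rrv jaf yatd zvgd
Hunk 3: at line 11 remove [rrv] add [bnrsr,oesr] -> 17 lines: vqtsw cnzng myc klvf umxg tywz dli rkxd fjt kkom yzd orp bnrsr oesr jaf yatd zvgd
Hunk 4: at line 9 remove [yzd,orp,bnrsr] add [mveqp,bsiqr,lkhva] -> 17 lines: vqtsw cnzng myc klvf umxg tywz dli rkxd fjt kkom mveqp bsiqr lkhva oesr jaf yatd zvgd
Hunk 5: at line 1 remove [cnzng,myc] add [nmrx,gxxh] -> 17 lines: vqtsw nmrx gxxh klvf umxg tywz dli rkxd fjt kkom mveqp bsiqr lkhva oesr jaf yatd zvgd
Hunk 6: at line 4 remove [tywz,dli] add [ymt,utdn] -> 17 lines: vqtsw nmrx gxxh klvf umxg ymt utdn rkxd fjt kkom mveqp bsiqr lkhva oesr jaf yatd zvgd

Answer: vqtsw
nmrx
gxxh
klvf
umxg
ymt
utdn
rkxd
fjt
kkom
mveqp
bsiqr
lkhva
oesr
jaf
yatd
zvgd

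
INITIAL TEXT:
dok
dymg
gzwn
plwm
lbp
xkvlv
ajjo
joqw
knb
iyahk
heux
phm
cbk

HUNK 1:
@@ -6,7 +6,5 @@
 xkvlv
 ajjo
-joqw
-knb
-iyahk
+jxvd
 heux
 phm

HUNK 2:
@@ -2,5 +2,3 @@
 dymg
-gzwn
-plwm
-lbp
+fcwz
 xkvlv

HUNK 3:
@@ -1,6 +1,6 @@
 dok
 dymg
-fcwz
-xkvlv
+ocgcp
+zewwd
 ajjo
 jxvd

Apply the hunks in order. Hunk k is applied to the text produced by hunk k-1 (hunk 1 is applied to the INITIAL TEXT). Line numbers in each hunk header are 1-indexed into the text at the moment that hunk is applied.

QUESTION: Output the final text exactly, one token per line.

Answer: dok
dymg
ocgcp
zewwd
ajjo
jxvd
heux
phm
cbk

Derivation:
Hunk 1: at line 6 remove [joqw,knb,iyahk] add [jxvd] -> 11 lines: dok dymg gzwn plwm lbp xkvlv ajjo jxvd heux phm cbk
Hunk 2: at line 2 remove [gzwn,plwm,lbp] add [fcwz] -> 9 lines: dok dymg fcwz xkvlv ajjo jxvd heux phm cbk
Hunk 3: at line 1 remove [fcwz,xkvlv] add [ocgcp,zewwd] -> 9 lines: dok dymg ocgcp zewwd ajjo jxvd heux phm cbk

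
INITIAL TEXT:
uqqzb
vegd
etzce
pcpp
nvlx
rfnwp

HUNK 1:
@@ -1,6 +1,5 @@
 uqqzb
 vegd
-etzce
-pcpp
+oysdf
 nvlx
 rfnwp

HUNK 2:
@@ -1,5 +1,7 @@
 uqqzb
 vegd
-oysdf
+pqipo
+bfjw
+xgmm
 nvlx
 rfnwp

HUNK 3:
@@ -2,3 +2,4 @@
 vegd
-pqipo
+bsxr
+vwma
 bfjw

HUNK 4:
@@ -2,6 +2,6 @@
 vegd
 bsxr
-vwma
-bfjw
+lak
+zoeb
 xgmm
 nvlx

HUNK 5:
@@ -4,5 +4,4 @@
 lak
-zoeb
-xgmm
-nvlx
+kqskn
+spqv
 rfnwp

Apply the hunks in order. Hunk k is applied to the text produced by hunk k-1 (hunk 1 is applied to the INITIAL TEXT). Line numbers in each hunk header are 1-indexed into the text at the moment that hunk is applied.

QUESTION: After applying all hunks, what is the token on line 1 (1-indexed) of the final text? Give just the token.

Hunk 1: at line 1 remove [etzce,pcpp] add [oysdf] -> 5 lines: uqqzb vegd oysdf nvlx rfnwp
Hunk 2: at line 1 remove [oysdf] add [pqipo,bfjw,xgmm] -> 7 lines: uqqzb vegd pqipo bfjw xgmm nvlx rfnwp
Hunk 3: at line 2 remove [pqipo] add [bsxr,vwma] -> 8 lines: uqqzb vegd bsxr vwma bfjw xgmm nvlx rfnwp
Hunk 4: at line 2 remove [vwma,bfjw] add [lak,zoeb] -> 8 lines: uqqzb vegd bsxr lak zoeb xgmm nvlx rfnwp
Hunk 5: at line 4 remove [zoeb,xgmm,nvlx] add [kqskn,spqv] -> 7 lines: uqqzb vegd bsxr lak kqskn spqv rfnwp
Final line 1: uqqzb

Answer: uqqzb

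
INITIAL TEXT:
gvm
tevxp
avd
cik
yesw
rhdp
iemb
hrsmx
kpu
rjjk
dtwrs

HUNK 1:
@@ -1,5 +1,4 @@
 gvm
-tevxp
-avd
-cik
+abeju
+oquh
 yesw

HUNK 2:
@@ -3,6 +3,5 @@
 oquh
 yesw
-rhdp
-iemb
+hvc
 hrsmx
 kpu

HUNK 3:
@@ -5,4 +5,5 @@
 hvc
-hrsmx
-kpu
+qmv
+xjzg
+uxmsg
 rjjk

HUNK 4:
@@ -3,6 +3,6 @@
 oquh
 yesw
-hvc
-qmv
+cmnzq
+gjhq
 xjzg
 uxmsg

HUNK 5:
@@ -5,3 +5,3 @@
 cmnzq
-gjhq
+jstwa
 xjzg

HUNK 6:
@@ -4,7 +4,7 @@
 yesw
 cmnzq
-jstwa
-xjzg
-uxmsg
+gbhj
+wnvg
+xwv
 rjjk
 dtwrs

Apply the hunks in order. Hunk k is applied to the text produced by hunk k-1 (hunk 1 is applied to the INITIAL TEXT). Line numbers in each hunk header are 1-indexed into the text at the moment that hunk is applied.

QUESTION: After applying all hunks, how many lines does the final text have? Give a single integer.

Answer: 10

Derivation:
Hunk 1: at line 1 remove [tevxp,avd,cik] add [abeju,oquh] -> 10 lines: gvm abeju oquh yesw rhdp iemb hrsmx kpu rjjk dtwrs
Hunk 2: at line 3 remove [rhdp,iemb] add [hvc] -> 9 lines: gvm abeju oquh yesw hvc hrsmx kpu rjjk dtwrs
Hunk 3: at line 5 remove [hrsmx,kpu] add [qmv,xjzg,uxmsg] -> 10 lines: gvm abeju oquh yesw hvc qmv xjzg uxmsg rjjk dtwrs
Hunk 4: at line 3 remove [hvc,qmv] add [cmnzq,gjhq] -> 10 lines: gvm abeju oquh yesw cmnzq gjhq xjzg uxmsg rjjk dtwrs
Hunk 5: at line 5 remove [gjhq] add [jstwa] -> 10 lines: gvm abeju oquh yesw cmnzq jstwa xjzg uxmsg rjjk dtwrs
Hunk 6: at line 4 remove [jstwa,xjzg,uxmsg] add [gbhj,wnvg,xwv] -> 10 lines: gvm abeju oquh yesw cmnzq gbhj wnvg xwv rjjk dtwrs
Final line count: 10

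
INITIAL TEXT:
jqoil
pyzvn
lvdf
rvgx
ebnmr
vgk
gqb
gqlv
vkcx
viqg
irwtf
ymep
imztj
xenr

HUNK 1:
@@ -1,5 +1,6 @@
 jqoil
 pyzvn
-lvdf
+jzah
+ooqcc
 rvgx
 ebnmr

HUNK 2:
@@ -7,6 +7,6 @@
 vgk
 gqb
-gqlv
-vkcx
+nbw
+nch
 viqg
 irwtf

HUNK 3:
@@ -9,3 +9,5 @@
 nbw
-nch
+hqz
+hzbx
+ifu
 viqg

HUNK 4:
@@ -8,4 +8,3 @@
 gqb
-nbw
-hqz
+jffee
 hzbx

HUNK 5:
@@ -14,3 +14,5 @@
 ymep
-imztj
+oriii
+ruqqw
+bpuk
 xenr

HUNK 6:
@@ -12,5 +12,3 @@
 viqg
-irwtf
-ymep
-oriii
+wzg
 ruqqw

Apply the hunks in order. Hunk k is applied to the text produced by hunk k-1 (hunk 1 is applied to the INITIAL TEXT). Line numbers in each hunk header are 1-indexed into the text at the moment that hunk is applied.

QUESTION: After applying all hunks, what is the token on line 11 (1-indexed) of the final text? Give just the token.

Answer: ifu

Derivation:
Hunk 1: at line 1 remove [lvdf] add [jzah,ooqcc] -> 15 lines: jqoil pyzvn jzah ooqcc rvgx ebnmr vgk gqb gqlv vkcx viqg irwtf ymep imztj xenr
Hunk 2: at line 7 remove [gqlv,vkcx] add [nbw,nch] -> 15 lines: jqoil pyzvn jzah ooqcc rvgx ebnmr vgk gqb nbw nch viqg irwtf ymep imztj xenr
Hunk 3: at line 9 remove [nch] add [hqz,hzbx,ifu] -> 17 lines: jqoil pyzvn jzah ooqcc rvgx ebnmr vgk gqb nbw hqz hzbx ifu viqg irwtf ymep imztj xenr
Hunk 4: at line 8 remove [nbw,hqz] add [jffee] -> 16 lines: jqoil pyzvn jzah ooqcc rvgx ebnmr vgk gqb jffee hzbx ifu viqg irwtf ymep imztj xenr
Hunk 5: at line 14 remove [imztj] add [oriii,ruqqw,bpuk] -> 18 lines: jqoil pyzvn jzah ooqcc rvgx ebnmr vgk gqb jffee hzbx ifu viqg irwtf ymep oriii ruqqw bpuk xenr
Hunk 6: at line 12 remove [irwtf,ymep,oriii] add [wzg] -> 16 lines: jqoil pyzvn jzah ooqcc rvgx ebnmr vgk gqb jffee hzbx ifu viqg wzg ruqqw bpuk xenr
Final line 11: ifu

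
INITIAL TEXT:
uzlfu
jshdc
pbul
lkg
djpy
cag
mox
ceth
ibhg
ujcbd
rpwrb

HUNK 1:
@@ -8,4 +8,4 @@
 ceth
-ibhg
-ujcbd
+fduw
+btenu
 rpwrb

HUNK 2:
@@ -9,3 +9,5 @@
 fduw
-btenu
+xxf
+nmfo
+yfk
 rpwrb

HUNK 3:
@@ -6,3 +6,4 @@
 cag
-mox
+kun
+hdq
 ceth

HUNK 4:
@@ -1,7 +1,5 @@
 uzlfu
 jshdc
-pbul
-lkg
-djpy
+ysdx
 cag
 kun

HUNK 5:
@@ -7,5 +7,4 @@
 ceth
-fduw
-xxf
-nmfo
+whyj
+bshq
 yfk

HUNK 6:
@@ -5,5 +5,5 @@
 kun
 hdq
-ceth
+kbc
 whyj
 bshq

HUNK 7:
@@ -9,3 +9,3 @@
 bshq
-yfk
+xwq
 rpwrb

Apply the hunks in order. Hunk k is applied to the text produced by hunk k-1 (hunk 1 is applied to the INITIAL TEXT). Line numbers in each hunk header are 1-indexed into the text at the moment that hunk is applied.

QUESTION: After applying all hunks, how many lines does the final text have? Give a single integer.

Hunk 1: at line 8 remove [ibhg,ujcbd] add [fduw,btenu] -> 11 lines: uzlfu jshdc pbul lkg djpy cag mox ceth fduw btenu rpwrb
Hunk 2: at line 9 remove [btenu] add [xxf,nmfo,yfk] -> 13 lines: uzlfu jshdc pbul lkg djpy cag mox ceth fduw xxf nmfo yfk rpwrb
Hunk 3: at line 6 remove [mox] add [kun,hdq] -> 14 lines: uzlfu jshdc pbul lkg djpy cag kun hdq ceth fduw xxf nmfo yfk rpwrb
Hunk 4: at line 1 remove [pbul,lkg,djpy] add [ysdx] -> 12 lines: uzlfu jshdc ysdx cag kun hdq ceth fduw xxf nmfo yfk rpwrb
Hunk 5: at line 7 remove [fduw,xxf,nmfo] add [whyj,bshq] -> 11 lines: uzlfu jshdc ysdx cag kun hdq ceth whyj bshq yfk rpwrb
Hunk 6: at line 5 remove [ceth] add [kbc] -> 11 lines: uzlfu jshdc ysdx cag kun hdq kbc whyj bshq yfk rpwrb
Hunk 7: at line 9 remove [yfk] add [xwq] -> 11 lines: uzlfu jshdc ysdx cag kun hdq kbc whyj bshq xwq rpwrb
Final line count: 11

Answer: 11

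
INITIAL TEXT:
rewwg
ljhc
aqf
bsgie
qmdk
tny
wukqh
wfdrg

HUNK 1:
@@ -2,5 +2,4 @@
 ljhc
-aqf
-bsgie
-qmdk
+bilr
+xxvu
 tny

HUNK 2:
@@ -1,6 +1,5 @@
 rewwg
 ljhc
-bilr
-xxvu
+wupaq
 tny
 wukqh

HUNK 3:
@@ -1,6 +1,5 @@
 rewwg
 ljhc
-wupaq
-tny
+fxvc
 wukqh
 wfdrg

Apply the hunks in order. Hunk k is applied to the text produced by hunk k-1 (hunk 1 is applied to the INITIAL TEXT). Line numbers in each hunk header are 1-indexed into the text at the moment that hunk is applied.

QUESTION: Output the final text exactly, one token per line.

Answer: rewwg
ljhc
fxvc
wukqh
wfdrg

Derivation:
Hunk 1: at line 2 remove [aqf,bsgie,qmdk] add [bilr,xxvu] -> 7 lines: rewwg ljhc bilr xxvu tny wukqh wfdrg
Hunk 2: at line 1 remove [bilr,xxvu] add [wupaq] -> 6 lines: rewwg ljhc wupaq tny wukqh wfdrg
Hunk 3: at line 1 remove [wupaq,tny] add [fxvc] -> 5 lines: rewwg ljhc fxvc wukqh wfdrg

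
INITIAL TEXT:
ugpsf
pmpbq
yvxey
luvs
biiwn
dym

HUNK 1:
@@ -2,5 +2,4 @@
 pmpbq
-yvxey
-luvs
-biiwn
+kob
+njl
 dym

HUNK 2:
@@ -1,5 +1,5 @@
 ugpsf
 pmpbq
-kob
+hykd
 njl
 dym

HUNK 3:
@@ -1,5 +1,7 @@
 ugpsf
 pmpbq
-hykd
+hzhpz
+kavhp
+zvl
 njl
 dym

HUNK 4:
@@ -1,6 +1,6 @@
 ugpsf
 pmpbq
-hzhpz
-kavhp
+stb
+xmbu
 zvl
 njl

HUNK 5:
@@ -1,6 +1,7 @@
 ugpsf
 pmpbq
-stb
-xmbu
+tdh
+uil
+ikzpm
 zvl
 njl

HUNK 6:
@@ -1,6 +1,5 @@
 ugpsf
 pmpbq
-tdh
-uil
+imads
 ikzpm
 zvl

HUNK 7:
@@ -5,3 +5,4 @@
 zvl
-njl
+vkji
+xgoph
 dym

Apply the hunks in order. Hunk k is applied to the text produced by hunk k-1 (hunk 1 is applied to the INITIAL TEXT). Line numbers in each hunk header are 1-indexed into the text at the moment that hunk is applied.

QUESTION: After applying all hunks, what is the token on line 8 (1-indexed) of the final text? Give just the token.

Hunk 1: at line 2 remove [yvxey,luvs,biiwn] add [kob,njl] -> 5 lines: ugpsf pmpbq kob njl dym
Hunk 2: at line 1 remove [kob] add [hykd] -> 5 lines: ugpsf pmpbq hykd njl dym
Hunk 3: at line 1 remove [hykd] add [hzhpz,kavhp,zvl] -> 7 lines: ugpsf pmpbq hzhpz kavhp zvl njl dym
Hunk 4: at line 1 remove [hzhpz,kavhp] add [stb,xmbu] -> 7 lines: ugpsf pmpbq stb xmbu zvl njl dym
Hunk 5: at line 1 remove [stb,xmbu] add [tdh,uil,ikzpm] -> 8 lines: ugpsf pmpbq tdh uil ikzpm zvl njl dym
Hunk 6: at line 1 remove [tdh,uil] add [imads] -> 7 lines: ugpsf pmpbq imads ikzpm zvl njl dym
Hunk 7: at line 5 remove [njl] add [vkji,xgoph] -> 8 lines: ugpsf pmpbq imads ikzpm zvl vkji xgoph dym
Final line 8: dym

Answer: dym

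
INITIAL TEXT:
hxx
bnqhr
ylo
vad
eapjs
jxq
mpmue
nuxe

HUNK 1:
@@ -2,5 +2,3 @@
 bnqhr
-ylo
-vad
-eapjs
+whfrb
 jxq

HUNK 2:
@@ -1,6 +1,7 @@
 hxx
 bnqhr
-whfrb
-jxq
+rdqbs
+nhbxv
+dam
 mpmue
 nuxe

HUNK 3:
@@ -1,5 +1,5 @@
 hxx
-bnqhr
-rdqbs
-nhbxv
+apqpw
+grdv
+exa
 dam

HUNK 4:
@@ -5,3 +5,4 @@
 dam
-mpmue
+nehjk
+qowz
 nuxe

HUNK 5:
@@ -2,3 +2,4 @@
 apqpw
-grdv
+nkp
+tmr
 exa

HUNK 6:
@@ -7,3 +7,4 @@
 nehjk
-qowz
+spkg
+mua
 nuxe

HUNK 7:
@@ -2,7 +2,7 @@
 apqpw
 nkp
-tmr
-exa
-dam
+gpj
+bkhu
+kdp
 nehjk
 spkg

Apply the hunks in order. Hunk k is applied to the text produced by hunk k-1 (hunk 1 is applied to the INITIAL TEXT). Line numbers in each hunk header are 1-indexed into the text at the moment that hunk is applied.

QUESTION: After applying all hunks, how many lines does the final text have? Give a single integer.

Answer: 10

Derivation:
Hunk 1: at line 2 remove [ylo,vad,eapjs] add [whfrb] -> 6 lines: hxx bnqhr whfrb jxq mpmue nuxe
Hunk 2: at line 1 remove [whfrb,jxq] add [rdqbs,nhbxv,dam] -> 7 lines: hxx bnqhr rdqbs nhbxv dam mpmue nuxe
Hunk 3: at line 1 remove [bnqhr,rdqbs,nhbxv] add [apqpw,grdv,exa] -> 7 lines: hxx apqpw grdv exa dam mpmue nuxe
Hunk 4: at line 5 remove [mpmue] add [nehjk,qowz] -> 8 lines: hxx apqpw grdv exa dam nehjk qowz nuxe
Hunk 5: at line 2 remove [grdv] add [nkp,tmr] -> 9 lines: hxx apqpw nkp tmr exa dam nehjk qowz nuxe
Hunk 6: at line 7 remove [qowz] add [spkg,mua] -> 10 lines: hxx apqpw nkp tmr exa dam nehjk spkg mua nuxe
Hunk 7: at line 2 remove [tmr,exa,dam] add [gpj,bkhu,kdp] -> 10 lines: hxx apqpw nkp gpj bkhu kdp nehjk spkg mua nuxe
Final line count: 10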